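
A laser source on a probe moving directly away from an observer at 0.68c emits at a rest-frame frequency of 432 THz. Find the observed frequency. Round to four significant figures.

Relativistic Doppler (source moving away): f_obs = f_src · √((1−β)/(1+β)).
With β = 0.68: factor = √(0.32/1.68) = 0.43644.
f_obs = 432 × 0.43644 = 188.5 THz.

188.5 THz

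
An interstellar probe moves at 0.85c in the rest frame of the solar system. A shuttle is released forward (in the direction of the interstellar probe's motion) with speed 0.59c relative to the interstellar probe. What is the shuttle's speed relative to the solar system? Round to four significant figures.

0.9590c

Relativistic velocity addition: u = (u' + v)/(1 + u'v/c²), with u' = 0.59c and v = 0.85c.
Numerator: 0.59 + 0.85 = 1.44. Denominator: 1 + (0.59)(0.85) = 1.5015.
u = 1.44/1.5015 = 0.95904, so the speed is 0.9590c.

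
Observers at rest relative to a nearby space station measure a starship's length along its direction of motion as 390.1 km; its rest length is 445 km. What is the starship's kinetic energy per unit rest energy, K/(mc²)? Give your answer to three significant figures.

0.141

From L = L₀/γ: γ = 445/390.1 = 1.14073.
K/(mc²) = γ − 1 = 1.14073 − 1 = 0.141.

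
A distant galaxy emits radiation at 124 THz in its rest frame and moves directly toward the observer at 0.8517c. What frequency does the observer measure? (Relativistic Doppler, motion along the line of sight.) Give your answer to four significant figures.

438.2 THz

Relativistic Doppler (source moving toward): f_obs = f_src · √((1+β)/(1−β)).
With β = 0.8517: factor = √(1.8517/0.1483) = 3.5336.
f_obs = 124 × 3.5336 = 438.2 THz.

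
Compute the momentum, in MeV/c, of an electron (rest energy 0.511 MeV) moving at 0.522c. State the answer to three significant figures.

γ = 1/√(1 − β²) = 1/√(1 − 0.272484) = 1/√0.727516 = 1/0.852945 = 1.1724.
Momentum: p = γβ·mc = 1.1724 × 0.522 × 0.511 MeV/c = 0.313 MeV/c.

0.313 MeV/c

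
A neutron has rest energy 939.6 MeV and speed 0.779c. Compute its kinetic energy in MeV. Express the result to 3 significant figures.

With β = 0.779, γ = 1/√(1 − 0.779²) = 1/√0.393159 = 1.59484.
Kinetic energy: K = (γ − 1)mc² = (1.59484 − 1) × 939.6 MeV = 0.59484 × 939.6 = 559 MeV.

559 MeV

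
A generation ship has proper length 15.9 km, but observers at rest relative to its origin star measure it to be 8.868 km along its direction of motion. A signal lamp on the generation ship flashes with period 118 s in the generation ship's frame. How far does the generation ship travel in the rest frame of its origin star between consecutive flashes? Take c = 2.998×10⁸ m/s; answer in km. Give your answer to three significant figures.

5.26×10^7 km

γ = L₀/L = 15.9/8.868 = 1.79296.
β = √(1 − 1/γ²) = 0.83002. Lab-frame period = γτ = 1.79296×118 s = 211.57 s. Distance = βc × γτ = 0.83002 × 2.998×10⁸ m/s × 211.57 s = 5.2647×10^10 m = 5.26×10^7 km.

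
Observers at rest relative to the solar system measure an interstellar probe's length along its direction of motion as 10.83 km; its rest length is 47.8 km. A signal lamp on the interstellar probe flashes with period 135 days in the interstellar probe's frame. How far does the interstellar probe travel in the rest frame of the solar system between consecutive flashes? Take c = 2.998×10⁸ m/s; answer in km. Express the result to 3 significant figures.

1.50×10^13 km

Length contraction gives γ = L₀/L = 47.8/10.83 = 4.41367.
β = √(1 − 1/γ²) = 0.974. Lab-frame period = γτ = 4.41367×135 days = 595.85 days. Distance = βc × γτ = 0.974 × 2.998×10⁸ m/s × 51481440 s = 1.5033×10^16 m = 1.50×10^13 km.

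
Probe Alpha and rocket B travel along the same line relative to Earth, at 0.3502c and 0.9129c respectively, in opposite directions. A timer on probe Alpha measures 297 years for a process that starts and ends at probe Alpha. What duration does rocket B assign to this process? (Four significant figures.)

The velocity of probe Alpha relative to rocket B is (0.3502 + 0.9129)c / (1 + 0.3502×0.9129) = 0.95711c; relative speed 0.95711c.
γ for this relative speed: γ = 1/√(1 − 0.91606) = 3.4516.
Probe Alpha's interval is proper; time dilation gives Δt_B = γΔτ = 3.4516 × 297 years = 1025 years.

1025 years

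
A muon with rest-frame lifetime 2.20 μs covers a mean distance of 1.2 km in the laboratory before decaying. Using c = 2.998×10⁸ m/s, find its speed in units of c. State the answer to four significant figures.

0.8764c

Let x = d/(cτ) = 1200 m / (2.998×10⁸ m/s × 2.200×10^-6 s) = 1.8194. Since d = βγcτ, x = βγ = β/√(1−β²).
Solving: β² = x²/(1+x²) = 3.31022/4.31022 = 0.767993, so β = 0.8764.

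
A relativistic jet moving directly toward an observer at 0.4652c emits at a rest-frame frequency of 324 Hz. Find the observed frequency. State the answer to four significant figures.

Relativistic Doppler (source moving toward): f_obs = f_src · √((1+β)/(1−β)).
With β = 0.4652: factor = √(1.4652/0.5348) = 1.6552.
f_obs = 324 × 1.6552 = 536.3 Hz.

536.3 Hz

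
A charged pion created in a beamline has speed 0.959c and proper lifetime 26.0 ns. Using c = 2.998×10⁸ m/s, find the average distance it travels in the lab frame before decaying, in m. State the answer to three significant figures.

26.4 m

β² = 0.919681, so γ = 1/√0.080319 = 3.5285.
Lab-frame lifetime: Δt = γτ = 3.5285 × 26.0 ns = 91.741 ns.
Distance: d = vΔt = 0.959 × 2.998×10⁸ m/s × 9.1741×10^-8 s = 26.4 m.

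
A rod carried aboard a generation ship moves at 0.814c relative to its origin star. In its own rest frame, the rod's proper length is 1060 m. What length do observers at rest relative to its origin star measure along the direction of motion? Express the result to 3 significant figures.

616 m

γ = 1/√(1 − β²) = 1/√(1 − 0.662596) = 1/√0.337404 = 1/0.580865 = 1.7216.
Along the direction of motion the measured length is L₀/γ = 1060/1.7216 = 616 m.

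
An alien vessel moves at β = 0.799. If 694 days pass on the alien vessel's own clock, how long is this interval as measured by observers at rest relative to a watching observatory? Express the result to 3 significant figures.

With β = 0.799, γ = 1/√(1 − 0.799²) = 1/√0.361599 = 1.663.
Time dilation: Δt = γ·Δτ = 1.663 × 694 = 1150 days.

1150 days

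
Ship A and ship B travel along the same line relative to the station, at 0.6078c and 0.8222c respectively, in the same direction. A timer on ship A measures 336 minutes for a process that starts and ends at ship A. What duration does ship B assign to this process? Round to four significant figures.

371.9 minutes

The velocity of ship A relative to ship B is (0.6078 − 0.8222)c / (1 − 0.6078×0.8222) = −0.42857c; relative speed 0.42857c.
At |u| = 0.42857c, γ = (1 − 0.183672)^(−1/2) = 1.1068.
Ship A's interval is proper; time dilation gives Δt_B = γΔτ = 1.1068 × 336 minutes = 371.9 minutes.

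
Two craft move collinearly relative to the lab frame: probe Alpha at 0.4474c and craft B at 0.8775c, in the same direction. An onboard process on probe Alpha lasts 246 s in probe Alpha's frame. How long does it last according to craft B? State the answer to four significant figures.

The velocity of probe Alpha relative to craft B is (0.4474 − 0.8775)c / (1 − 0.4474×0.8775) = −0.70809c; relative speed 0.70809c.
γ for this relative speed: γ = 1/√(1 − 0.501391) = 1.4162.
Probe Alpha's interval is proper; time dilation gives Δt_B = γΔτ = 1.4162 × 246 s = 348.4 s.

348.4 s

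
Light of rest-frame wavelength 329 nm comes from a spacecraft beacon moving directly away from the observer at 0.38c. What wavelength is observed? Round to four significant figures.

490.8 nm

Relativistic Doppler for wavelength: λ_obs = λ_src · √((1+β)/(1−β)).
With β = 0.38: factor = √(1.38/0.62) = 1.4919.
λ_obs = 329 × 1.4919 = 490.8 nm.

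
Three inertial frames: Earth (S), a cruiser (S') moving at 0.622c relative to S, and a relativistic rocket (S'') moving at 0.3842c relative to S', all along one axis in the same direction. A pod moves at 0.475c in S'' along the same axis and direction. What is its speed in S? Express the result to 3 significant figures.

Apply u = (u'+v)/(1+u'v) twice. Pod in the cruiser frame: (0.475+0.3842)/(1+0.475·0.3842) = 0.8592/1.182495 = 0.7266c.
That velocity, transformed to the rest frame of Earth: (0.7266+0.622)/(1+0.7266·0.622) = 1.3486/1.4519452 = 0.92882c.

0.929c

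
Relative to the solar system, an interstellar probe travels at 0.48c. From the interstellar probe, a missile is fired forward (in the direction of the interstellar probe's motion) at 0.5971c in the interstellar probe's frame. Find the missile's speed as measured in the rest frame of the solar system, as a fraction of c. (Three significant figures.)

Relativistic velocity addition: u = (u' + v)/(1 + u'v/c²), with u' = 0.5971c and v = 0.48c.
Numerator: 0.5971 + 0.48 = 1.0771. Denominator: 1 + (0.5971)(0.48) = 1.286608.
u = 1.0771/1.286608 = 0.83716, so the speed is 0.837c.

0.837c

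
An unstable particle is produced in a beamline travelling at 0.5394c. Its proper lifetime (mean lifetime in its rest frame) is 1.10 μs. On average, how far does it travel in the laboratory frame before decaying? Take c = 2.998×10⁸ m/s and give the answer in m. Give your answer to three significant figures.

With β = 0.5394, γ = 1/√(1 − 0.5394²) = 1/√0.70904764 = 1.1876.
Lab-frame lifetime: Δt = γτ = 1.1876 × 1.10 μs = 1.3064 μs.
Distance: d = vΔt = 0.5394 × 2.998×10⁸ m/s × 1.3064×10^-6 s = 211 m.

211 m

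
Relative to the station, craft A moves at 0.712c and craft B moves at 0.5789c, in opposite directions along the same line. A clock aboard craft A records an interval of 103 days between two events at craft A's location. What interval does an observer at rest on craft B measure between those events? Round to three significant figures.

254 days

Transform craft A's velocity into craft B's frame: (0.712 + 0.5789)/(1 + 0.712·0.5789) = 1.2909/1.4121768, so the relative speed is 0.91412c.
At |u| = 0.91412c, γ = (1 − 0.835615)^(−1/2) = 2.4664.
The clock on craft A records proper time, so craft B measures Δt = γΔτ = 2.4664 × 103 = 254 days.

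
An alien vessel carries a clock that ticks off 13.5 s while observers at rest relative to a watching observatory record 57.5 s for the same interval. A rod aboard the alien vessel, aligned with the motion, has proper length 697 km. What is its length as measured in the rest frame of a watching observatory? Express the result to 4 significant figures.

From Δt = γΔτ: γ = 57.5/13.5 = 4.25926.
The rod contracts by the same γ: 697 km / 4.25926 = 163.6 km.

163.6 km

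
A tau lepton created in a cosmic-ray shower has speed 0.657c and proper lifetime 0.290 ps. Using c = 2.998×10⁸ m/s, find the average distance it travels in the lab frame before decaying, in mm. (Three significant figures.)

0.0758 mm

γ = 1/√(1 − β²) = 1/√(1 − 0.431649) = 1/√0.568351 = 1/0.753891 = 1.3265.
Lab-frame lifetime: Δt = γτ = 1.3265 × 0.290 ps = 0.38468 ps.
Distance: d = vΔt = 0.657 × 2.998×10⁸ m/s × 3.8468×10^-13 s = 7.58×10^-5 m = 0.0758 mm.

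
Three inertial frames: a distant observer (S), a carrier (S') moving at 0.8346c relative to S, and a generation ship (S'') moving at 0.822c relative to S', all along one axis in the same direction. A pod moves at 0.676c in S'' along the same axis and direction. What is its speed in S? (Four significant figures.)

First combine the pod and generation ship (S''→S'): u₁ = (0.676 + 0.822)/(1 + 0.676×0.822) = 1.498/1.555672 = 0.96293.
Then combine with the carrier (S'→S): u = (0.96293 + 0.8346)/(1 + 0.96293×0.8346) = 1.79753/1.803661378 = 0.9966.

0.9966c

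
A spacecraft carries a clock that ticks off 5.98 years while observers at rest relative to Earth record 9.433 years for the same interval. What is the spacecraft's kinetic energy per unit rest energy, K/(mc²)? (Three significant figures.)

From Δt = γΔτ: γ = 9.433/5.98 = 1.57742.
K/(mc²) = γ − 1 = 1.57742 − 1 = 0.577.

0.577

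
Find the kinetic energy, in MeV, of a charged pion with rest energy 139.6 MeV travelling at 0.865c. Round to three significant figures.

139 MeV

Lorentz factor: γ = (1 − 0.748225)^(−1/2) = 1.99294.
Kinetic energy: K = (γ − 1)mc² = (1.99294 − 1) × 139.6 MeV = 0.99294 × 139.6 = 139 MeV.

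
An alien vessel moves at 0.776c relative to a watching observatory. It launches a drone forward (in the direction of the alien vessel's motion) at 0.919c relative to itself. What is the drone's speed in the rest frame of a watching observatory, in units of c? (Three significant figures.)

0.989c

In units of c, u = (u' + v)/(1 + u'v) with u' = 0.919 and v = 0.776.
Numerator: 0.919 + 0.776 = 1.695. Denominator: 1 + (0.919)(0.776) = 1.713144.
u = 1.695/1.713144 = 0.98941, so the speed is 0.989c.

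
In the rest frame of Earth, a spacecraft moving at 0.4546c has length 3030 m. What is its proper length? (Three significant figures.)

With β = 0.4546, γ = 1/√(1 − 0.4546²) = 1/√0.79333884 = 1.1227.
Proper length: L₀ = γ·L = 1.1227 × 3030 = 3400 m.

3400 m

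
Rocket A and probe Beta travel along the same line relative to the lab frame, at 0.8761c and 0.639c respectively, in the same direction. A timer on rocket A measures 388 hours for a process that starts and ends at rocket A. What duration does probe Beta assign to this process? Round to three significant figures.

461 hours

The velocity of rocket A relative to probe Beta is (0.8761 − 0.639)c / (1 − 0.8761×0.639) = 0.53865c; relative speed 0.53865c.
At |u| = 0.53865c, γ = (1 − 0.290144)^(−1/2) = 1.1869.
The clock on rocket A records proper time, so probe Beta measures Δt = γΔτ = 1.1869 × 388 = 461 hours.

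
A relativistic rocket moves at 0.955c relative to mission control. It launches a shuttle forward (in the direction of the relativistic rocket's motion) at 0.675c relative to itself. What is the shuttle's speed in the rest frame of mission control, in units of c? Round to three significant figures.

In units of c, u = (u' + v)/(1 + u'v) with u' = 0.675 and v = 0.955.
Numerator: 0.675 + 0.955 = 1.63. Denominator: 1 + (0.675)(0.955) = 1.644625.
u = 1.63/1.644625 = 0.99111, so the speed is 0.991c.

0.991c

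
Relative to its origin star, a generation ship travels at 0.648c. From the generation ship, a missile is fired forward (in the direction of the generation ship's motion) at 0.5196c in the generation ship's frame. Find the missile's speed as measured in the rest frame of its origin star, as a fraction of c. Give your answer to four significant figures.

In units of c, u = (u' + v)/(1 + u'v) with u' = 0.5196 and v = 0.648.
Numerator: 0.5196 + 0.648 = 1.1676. Denominator: 1 + (0.5196)(0.648) = 1.3367008.
u = 1.1676/1.3367008 = 0.87349, so the speed is 0.8735c.

0.8735c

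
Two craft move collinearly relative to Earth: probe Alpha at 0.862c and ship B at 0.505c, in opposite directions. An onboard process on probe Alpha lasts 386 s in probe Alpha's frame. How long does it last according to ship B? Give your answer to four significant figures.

1266 s

Transform probe Alpha's velocity into ship B's frame: (0.862 + 0.505)/(1 + 0.862·0.505) = 1.367/1.43531, so the relative speed is 0.95241c.
γ for this relative speed: γ = 1/√(1 − 0.907085) = 3.2806.
Probe Alpha's interval is proper; time dilation gives Δt_B = γΔτ = 3.2806 × 386 s = 1266 s.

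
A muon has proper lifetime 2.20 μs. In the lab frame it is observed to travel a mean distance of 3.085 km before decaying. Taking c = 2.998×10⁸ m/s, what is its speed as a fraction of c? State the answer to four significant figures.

0.9779c

Lab distance = (lab lifetime)·v = γτ·βc, so βγ = d/(cτ) = 3085/(2.998×10⁸ × 2.200×10^-6) = 4.6774.
With βγ = 4.6774: γ² = 1 + (βγ)² = 22.8781, and β = (βγ)/γ = 4.6774/4.78311 = 0.9779.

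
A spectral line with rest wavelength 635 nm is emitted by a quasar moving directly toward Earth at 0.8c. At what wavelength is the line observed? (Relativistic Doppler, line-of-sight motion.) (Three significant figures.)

212 nm

Relativistic Doppler for wavelength: λ_obs = λ_src · √((1−β)/(1+β)).
With β = 0.8: factor = √(0.2/1.8) = 0.33333.
λ_obs = 635 × 0.33333 = 212 nm.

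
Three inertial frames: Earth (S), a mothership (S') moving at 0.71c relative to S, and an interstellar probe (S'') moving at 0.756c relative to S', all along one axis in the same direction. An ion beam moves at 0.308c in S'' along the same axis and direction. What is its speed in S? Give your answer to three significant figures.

Compose velocities in two stages. Stage 1 (into S'): u₁ = (0.308+0.756)/(1+0.308×0.756) = 0.86304.
Stage 2 (into S): u = (0.86304+0.71)/(1+0.86304×0.71) = 0.97537, so the speed is 0.975c.

0.975c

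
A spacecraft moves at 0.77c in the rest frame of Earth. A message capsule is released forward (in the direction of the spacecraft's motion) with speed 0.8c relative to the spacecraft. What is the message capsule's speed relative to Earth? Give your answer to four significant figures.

In units of c, u = (u' + v)/(1 + u'v) with u' = 0.8 and v = 0.77.
Numerator: 0.8 + 0.77 = 1.57. Denominator: 1 + (0.8)(0.77) = 1.616.
u = 1.57/1.616 = 0.97153, so the speed is 0.9715c.

0.9715c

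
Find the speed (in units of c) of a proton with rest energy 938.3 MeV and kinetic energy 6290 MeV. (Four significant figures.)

0.9915c

K = (γ−1)mc², so γ = 1 + 6290/938.3 = 7.7036.
Then v/c = √(1 − γ⁻²) = √(1 − 0.0168505) = √0.9831495 = 0.9915.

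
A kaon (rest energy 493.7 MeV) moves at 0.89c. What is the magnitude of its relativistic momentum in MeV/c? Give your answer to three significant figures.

γ = 1/√(1 − β²) = 1/√(1 − 0.7921) = 1/√0.2079 = 1/0.455961 = 2.1932.
Momentum: p = γβ·mc = 2.1932 × 0.89 × 493.7 MeV/c = 964 MeV/c.

964 MeV/c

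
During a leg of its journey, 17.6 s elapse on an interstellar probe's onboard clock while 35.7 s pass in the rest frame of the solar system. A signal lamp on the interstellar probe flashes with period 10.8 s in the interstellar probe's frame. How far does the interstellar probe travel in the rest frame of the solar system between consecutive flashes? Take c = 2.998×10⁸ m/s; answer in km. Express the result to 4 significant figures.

γ = Δt/Δτ = 35.7/17.6 = 2.02841.
β = √(1 − 1/γ²) = 0.87003. Lab-frame period = γτ = 2.02841×10.8 s = 21.907 s. Distance = βc × γτ = 0.87003 × 2.998×10⁸ m/s × 21.907 s = 5.7141×10^9 m = 5.714×10^6 km.

5.714×10^6 km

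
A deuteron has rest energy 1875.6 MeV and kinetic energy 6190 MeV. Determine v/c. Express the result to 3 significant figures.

K = (γ−1)mc², so γ = 1 + 6190/1875.6 = 4.3003.
Then v/c = √(1 − γ⁻²) = √(1 − 0.0540757) = √0.9459243 = 0.973.

0.973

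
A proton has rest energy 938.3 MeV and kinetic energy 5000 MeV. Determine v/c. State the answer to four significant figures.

γ = 1 + K/(mc²) = 1 + 5000/938.3 = 6.3288.
β = √(1 − 1/γ²) = √(1 − 0.0249665) = √0.9750335 = 0.9874.

0.9874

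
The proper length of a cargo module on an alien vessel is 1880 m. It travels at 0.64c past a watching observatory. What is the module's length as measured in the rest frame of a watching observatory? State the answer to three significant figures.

With β = 0.64, γ = 1/√(1 − 0.64²) = 1/√0.5904 = 1.3014.
Along the direction of motion the measured length is L₀/γ = 1880/1.3014 = 1440 m.

1440 m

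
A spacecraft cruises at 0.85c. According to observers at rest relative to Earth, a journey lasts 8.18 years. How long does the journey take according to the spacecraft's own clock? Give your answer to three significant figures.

With β = 0.85, γ = 1/√(1 − 0.85²) = 1/√0.2775 = 1.8983.
The spacecraft's clock runs slow as seen from Earth, so Δτ = Δt/γ = 8.18/1.8983 = 4.31 years.

4.31 years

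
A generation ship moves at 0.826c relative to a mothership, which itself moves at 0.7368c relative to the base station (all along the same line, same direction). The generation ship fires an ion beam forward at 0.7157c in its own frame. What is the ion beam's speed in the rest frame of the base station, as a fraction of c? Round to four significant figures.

0.9952c

First combine the ion beam and generation ship (S''→S'): u₁ = (0.7157 + 0.826)/(1 + 0.7157×0.826) = 1.5417/1.5911682 = 0.96891.
Then combine with the mothership (S'→S): u = (0.96891 + 0.7368)/(1 + 0.96891×0.7368) = 1.70571/1.713892888 = 0.99523.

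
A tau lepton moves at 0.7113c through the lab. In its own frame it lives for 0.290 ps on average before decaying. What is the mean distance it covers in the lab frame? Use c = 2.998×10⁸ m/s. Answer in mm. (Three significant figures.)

Lorentz factor: γ = (1 − 0.50594769)^(−1/2) = 1.4227.
Lab-frame lifetime: Δt = γτ = 1.4227 × 0.290 ps = 0.41258 ps.
Distance: d = vΔt = 0.7113 × 2.998×10⁸ m/s × 4.1258×10^-13 s = 8.80×10^-5 m = 0.0880 mm.

0.0880 mm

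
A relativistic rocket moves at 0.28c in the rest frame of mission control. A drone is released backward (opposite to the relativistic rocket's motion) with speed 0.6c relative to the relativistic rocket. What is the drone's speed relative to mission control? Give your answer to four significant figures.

Relativistic velocity addition: u = (u' + v)/(1 + u'v/c²), with u' = −0.6c and v = 0.28c.
Numerator: −0.6 + 0.28 = −0.32. Denominator: 1 + (−0.6)(0.28) = 0.832.
u = −0.32/0.832 = −0.38462, so the speed is 0.3846c.

0.3846c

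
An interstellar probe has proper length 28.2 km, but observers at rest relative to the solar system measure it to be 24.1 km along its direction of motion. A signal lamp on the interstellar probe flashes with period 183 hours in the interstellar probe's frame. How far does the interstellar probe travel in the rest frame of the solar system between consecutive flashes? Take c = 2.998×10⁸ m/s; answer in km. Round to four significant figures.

γ = L₀/L = 28.2/24.1 = 1.17012.
β = √(1 − 1/γ²) = 0.51927. Lab-frame period = γτ = 1.17012×183 hours = 214.13 hours. Distance = βc × γτ = 0.51927 × 2.998×10⁸ m/s × 770868 s = 1.2001×10^14 m = 1.200×10^11 km.

1.200×10^11 km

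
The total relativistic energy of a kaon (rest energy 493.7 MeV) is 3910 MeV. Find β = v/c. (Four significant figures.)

Total energy E = γmc² gives γ = 3910/493.7 = 7.9198.
Hence β = √(1 − 1/γ²) = √(1 − 0.0159431) = √0.9840569 = 0.9920.

0.9920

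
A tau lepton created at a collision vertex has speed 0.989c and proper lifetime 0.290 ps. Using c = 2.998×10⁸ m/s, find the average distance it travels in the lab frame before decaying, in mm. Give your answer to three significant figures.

γ = 1/√(1 − β²) = 1/√(1 − 0.978121) = 1/√0.021879 = 1/0.147916 = 6.7606.
Lab-frame lifetime: Δt = γτ = 6.7606 × 0.290 ps = 1.9606 ps.
Distance: d = vΔt = 0.989 × 2.998×10⁸ m/s × 1.9606×10^-12 s = 5.81×10^-4 m = 0.581 mm.

0.581 mm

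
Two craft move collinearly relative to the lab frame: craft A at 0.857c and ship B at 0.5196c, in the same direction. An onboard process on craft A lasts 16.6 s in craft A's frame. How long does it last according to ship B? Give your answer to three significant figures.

Speed of craft A in ship B's frame: u = (v_A − v_B)/(1 − v_A v_B/c²) = (0.857 − 0.5196)/(1 − 0.857×0.5196) = 0.3374/0.5547028 = 0.60825; |u| = 0.60825c.
At |u| = 0.60825c, γ = (1 − 0.369968)^(−1/2) = 1.2598.
Craft A's interval is proper; time dilation gives Δt_B = γΔτ = 1.2598 × 16.6 s = 20.9 s.

20.9 s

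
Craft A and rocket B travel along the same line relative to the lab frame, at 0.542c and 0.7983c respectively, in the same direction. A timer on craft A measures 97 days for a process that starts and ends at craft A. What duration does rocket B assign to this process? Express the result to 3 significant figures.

109 days

Speed of craft A in rocket B's frame: u = (v_A − v_B)/(1 − v_A v_B/c²) = (0.542 − 0.7983)/(1 − 0.542×0.7983) = −0.2563/0.5673214 = −0.45177; |u| = 0.45177c.
At |u| = 0.45177c, γ = (1 − 0.204096)^(−1/2) = 1.1209.
The clock on craft A records proper time, so rocket B measures Δt = γΔτ = 1.1209 × 97 = 109 days.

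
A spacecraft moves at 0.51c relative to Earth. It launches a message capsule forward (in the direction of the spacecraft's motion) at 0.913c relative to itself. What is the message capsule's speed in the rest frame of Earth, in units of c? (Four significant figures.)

Relativistic velocity addition: u = (u' + v)/(1 + u'v/c²), with u' = 0.913c and v = 0.51c.
Numerator: 0.913 + 0.51 = 1.423. Denominator: 1 + (0.913)(0.51) = 1.46563.
u = 1.423/1.46563 = 0.97091, so the speed is 0.9709c.

0.9709c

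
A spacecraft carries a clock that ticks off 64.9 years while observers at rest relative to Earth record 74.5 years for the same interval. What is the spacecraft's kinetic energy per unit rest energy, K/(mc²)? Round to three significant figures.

0.148

The time-dilation ratio gives γ = 74.5/64.9 = 1.14792.
K/(mc²) = γ − 1 = 1.14792 − 1 = 0.148.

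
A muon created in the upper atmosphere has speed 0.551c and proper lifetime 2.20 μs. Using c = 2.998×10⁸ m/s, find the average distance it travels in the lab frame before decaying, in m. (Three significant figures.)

435 m

γ = 1/√(1 − β²) = 1/√(1 − 0.303601) = 1/√0.696399 = 1/0.834505 = 1.1983.
Lab-frame lifetime: Δt = γτ = 1.1983 × 2.20 μs = 2.6363 μs.
Distance: d = vΔt = 0.551 × 2.998×10⁸ m/s × 2.6363×10^-6 s = 435 m.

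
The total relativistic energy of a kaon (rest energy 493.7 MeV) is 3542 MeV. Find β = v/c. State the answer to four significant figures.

0.9902

Total energy E = γmc² gives γ = 3542/493.7 = 7.1744.
Hence β = √(1 − 1/γ²) = √(1 − 0.019428) = √0.980572 = 0.9902.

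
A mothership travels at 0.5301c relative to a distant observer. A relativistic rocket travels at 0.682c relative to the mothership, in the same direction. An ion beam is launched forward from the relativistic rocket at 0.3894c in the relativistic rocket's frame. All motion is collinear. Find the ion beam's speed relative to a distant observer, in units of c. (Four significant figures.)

First combine the ion beam and relativistic rocket (S''→S'): u₁ = (0.3894 + 0.682)/(1 + 0.3894×0.682) = 1.0714/1.2655708 = 0.84657.
Then combine with the mothership (S'→S): u = (0.84657 + 0.5301)/(1 + 0.84657×0.5301) = 1.37667/1.448766757 = 0.95024.

0.9502c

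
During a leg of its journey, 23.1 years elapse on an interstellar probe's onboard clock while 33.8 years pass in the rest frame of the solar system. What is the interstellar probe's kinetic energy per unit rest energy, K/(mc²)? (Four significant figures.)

0.4632

The time-dilation ratio gives γ = 33.8/23.1 = 1.4632.
Since K = (γ−1)mc², K/(mc²) = 1.4632 − 1 = 0.4632.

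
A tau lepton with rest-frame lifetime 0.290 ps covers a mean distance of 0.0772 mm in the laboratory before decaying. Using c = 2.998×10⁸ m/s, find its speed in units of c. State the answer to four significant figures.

d = βγcτ ⇒ βγ = d/(cτ) = 7.720×10^-5 m / (8.6942×10^-5 m) = 0.88795.
β = (βγ)/√(1+(βγ)²) = 0.88795/√1.788455 = 0.6640.

0.6640c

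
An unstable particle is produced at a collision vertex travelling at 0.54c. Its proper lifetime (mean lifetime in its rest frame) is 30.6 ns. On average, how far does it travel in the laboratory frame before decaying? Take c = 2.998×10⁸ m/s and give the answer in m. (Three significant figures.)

5.89 m

γ = 1/√(1 − β²) = 1/√(1 − 0.2916) = 1/√0.7084 = 1/0.841665 = 1.1881.
Lab-frame lifetime: Δt = γτ = 1.1881 × 30.6 ns = 36.356 ns.
Distance: d = vΔt = 0.54 × 2.998×10⁸ m/s × 3.6356×10^-8 s = 5.89 m.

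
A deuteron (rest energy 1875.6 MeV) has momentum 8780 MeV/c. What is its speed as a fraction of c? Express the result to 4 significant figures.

pc/(mc²) = 8780/1875.6 = 4.6812 = βγ = β/√(1−β²).
So β² = x²/(1 + x²) with x = 4.6812: x² = 21.9136, β² = 21.9136/22.9136 = 0.956358, β = 0.9779.

0.9779c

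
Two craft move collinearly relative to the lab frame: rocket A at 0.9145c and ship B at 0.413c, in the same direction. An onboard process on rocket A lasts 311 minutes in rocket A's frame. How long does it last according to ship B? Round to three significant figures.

Transform rocket A's velocity into ship B's frame: (0.9145 − 0.413)/(1 − 0.9145·0.413) = 0.5015/0.6223115, so the relative speed is 0.80587c.
At |u| = 0.80587c, γ = (1 − 0.649426)^(−1/2) = 1.6889.
The clock on rocket A records proper time, so ship B measures Δt = γΔτ = 1.6889 × 311 = 525 minutes.

525 minutes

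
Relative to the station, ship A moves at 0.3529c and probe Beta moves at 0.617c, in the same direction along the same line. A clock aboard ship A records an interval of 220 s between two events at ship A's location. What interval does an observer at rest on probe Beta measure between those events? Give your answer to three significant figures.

234 s

Transform ship A's velocity into probe Beta's frame: (0.3529 − 0.617)/(1 − 0.3529·0.617) = −0.2641/0.7822607, so the relative speed is 0.33761c.
At |u| = 0.33761c, γ = (1 − 0.113981)^(−1/2) = 1.0624.
Ship A's interval is proper; time dilation gives Δt_B = γΔτ = 1.0624 × 220 s = 234 s.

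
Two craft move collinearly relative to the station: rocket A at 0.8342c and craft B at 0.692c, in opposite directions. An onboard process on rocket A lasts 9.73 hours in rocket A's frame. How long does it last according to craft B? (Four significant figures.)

38.55 hours

The velocity of rocket A relative to craft B is (0.8342 + 0.692)c / (1 + 0.8342×0.692) = 0.96762c; relative speed 0.96762c.
At |u| = 0.96762c, γ = (1 − 0.936288)^(−1/2) = 3.9618.
Rocket A's interval is proper; time dilation gives Δt_B = γΔτ = 3.9618 × 9.73 hours = 38.55 hours.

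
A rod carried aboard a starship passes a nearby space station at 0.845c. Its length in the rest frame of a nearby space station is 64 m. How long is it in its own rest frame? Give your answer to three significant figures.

120 m

β² = 0.714025, so γ = 1/√0.285975 = 1.87.
Proper length: L₀ = γ·L = 1.87 × 64 = 120 m.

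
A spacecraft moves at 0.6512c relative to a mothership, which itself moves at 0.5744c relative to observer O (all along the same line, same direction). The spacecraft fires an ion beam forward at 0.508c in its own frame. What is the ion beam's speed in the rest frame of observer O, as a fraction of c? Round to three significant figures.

0.963c

First combine the ion beam and spacecraft (S''→S'): u₁ = (0.508 + 0.6512)/(1 + 0.508×0.6512) = 1.1592/1.3308096 = 0.87105.
Then combine with the mothership (S'→S): u = (0.87105 + 0.5744)/(1 + 0.87105×0.5744) = 1.44545/1.50033112 = 0.96342.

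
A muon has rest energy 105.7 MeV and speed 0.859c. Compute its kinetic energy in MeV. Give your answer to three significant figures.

β² = 0.737881, so γ = 1/√0.262119 = 1.95322.
Kinetic energy: K = (γ − 1)mc² = (1.95322 − 1) × 105.7 MeV = 0.95322 × 105.7 = 101 MeV.

101 MeV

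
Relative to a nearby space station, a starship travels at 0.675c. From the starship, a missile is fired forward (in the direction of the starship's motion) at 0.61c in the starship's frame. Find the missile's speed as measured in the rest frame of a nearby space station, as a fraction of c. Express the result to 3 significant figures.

0.910c

In units of c, u = (u' + v)/(1 + u'v) with u' = 0.61 and v = 0.675.
Numerator: 0.61 + 0.675 = 1.285. Denominator: 1 + (0.61)(0.675) = 1.41175.
u = 1.285/1.41175 = 0.91022, so the speed is 0.910c.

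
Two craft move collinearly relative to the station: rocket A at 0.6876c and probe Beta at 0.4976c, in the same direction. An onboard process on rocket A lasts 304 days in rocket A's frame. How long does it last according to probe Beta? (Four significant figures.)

Transform rocket A's velocity into probe Beta's frame: (0.6876 − 0.4976)/(1 − 0.6876·0.4976) = 0.19/0.65785024, so the relative speed is 0.28882c.
γ for this relative speed: γ = 1/√(1 − 0.083417) = 1.0445.
The clock on rocket A records proper time, so probe Beta measures Δt = γΔτ = 1.0445 × 304 = 317.5 days.

317.5 days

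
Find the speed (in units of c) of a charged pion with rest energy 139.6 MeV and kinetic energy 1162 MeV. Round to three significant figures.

0.994c

γ = 1 + K/(mc²) = 1 + 1162/139.6 = 9.3238.
β = √(1 − 1/γ²) = √(1 − 0.0115031) = √0.9884969 = 0.994.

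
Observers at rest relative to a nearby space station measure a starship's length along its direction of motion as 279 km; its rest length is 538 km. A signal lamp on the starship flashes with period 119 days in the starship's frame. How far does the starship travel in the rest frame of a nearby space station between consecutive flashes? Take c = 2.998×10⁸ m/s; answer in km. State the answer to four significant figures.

From L = L₀/γ: γ = 538/279 = 1.92832.
β = √(1 − 1/γ²) = 0.85503. Lab-frame period = γτ = 1.92832×119 days = 229.47 days. Distance = βc × γτ = 0.85503 × 2.998×10⁸ m/s × 19826208 s = 5.0822×10^15 m = 5.082×10^12 km.

5.082×10^12 km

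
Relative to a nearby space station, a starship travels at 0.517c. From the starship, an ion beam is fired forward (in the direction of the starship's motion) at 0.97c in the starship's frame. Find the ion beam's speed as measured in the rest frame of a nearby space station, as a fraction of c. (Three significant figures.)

In units of c, u = (u' + v)/(1 + u'v) with u' = 0.97 and v = 0.517.
Numerator: 0.97 + 0.517 = 1.487. Denominator: 1 + (0.97)(0.517) = 1.50149.
u = 1.487/1.50149 = 0.99035, so the speed is 0.990c.

0.990c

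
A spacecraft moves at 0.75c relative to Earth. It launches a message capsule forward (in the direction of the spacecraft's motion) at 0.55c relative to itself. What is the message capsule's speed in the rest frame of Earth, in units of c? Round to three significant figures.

0.920c

Relativistic velocity addition: u = (u' + v)/(1 + u'v/c²), with u' = 0.55c and v = 0.75c.
Numerator: 0.55 + 0.75 = 1.3. Denominator: 1 + (0.55)(0.75) = 1.4125.
u = 1.3/1.4125 = 0.92035, so the speed is 0.920c.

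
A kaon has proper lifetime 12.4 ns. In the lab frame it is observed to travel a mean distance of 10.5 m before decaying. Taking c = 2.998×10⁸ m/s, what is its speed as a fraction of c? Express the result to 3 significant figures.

Lab distance = (lab lifetime)·v = γτ·βc, so βγ = d/(cτ) = 10.50/(2.998×10⁸ × 1.240×10^-8) = 2.8245.
With βγ = 2.8245: γ² = 1 + (βγ)² = 8.9778, and β = (βγ)/γ = 2.8245/2.9963 = 0.943.

0.943c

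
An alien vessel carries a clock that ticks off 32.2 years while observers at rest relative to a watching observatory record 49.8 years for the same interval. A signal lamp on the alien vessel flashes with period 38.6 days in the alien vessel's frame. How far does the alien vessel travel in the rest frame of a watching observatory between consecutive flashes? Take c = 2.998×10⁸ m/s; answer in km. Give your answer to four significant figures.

1.180×10^12 km

From Δt = γΔτ: γ = 49.8/32.2 = 1.54658.
β = √(1 − 1/γ²) = 0.76284. Lab-frame period = γτ = 1.54658×38.6 days = 59.698 days. Distance = βc × γτ = 0.76284 × 2.998×10⁸ m/s × 5157907.2 s = 1.1796×10^15 m = 1.180×10^12 km.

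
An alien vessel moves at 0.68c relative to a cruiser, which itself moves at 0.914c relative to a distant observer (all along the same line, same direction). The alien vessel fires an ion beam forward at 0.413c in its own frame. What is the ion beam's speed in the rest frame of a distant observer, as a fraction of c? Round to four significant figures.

First combine the ion beam and alien vessel (S''→S'): u₁ = (0.413 + 0.68)/(1 + 0.413×0.68) = 1.093/1.28084 = 0.85335.
Then combine with the cruiser (S'→S): u = (0.85335 + 0.914)/(1 + 0.85335×0.914) = 1.76735/1.7799619 = 0.99291.

0.9929c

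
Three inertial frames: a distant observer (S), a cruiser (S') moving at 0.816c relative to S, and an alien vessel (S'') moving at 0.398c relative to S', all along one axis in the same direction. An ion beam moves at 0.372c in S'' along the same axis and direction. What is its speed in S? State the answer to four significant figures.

Compose velocities in two stages. Stage 1 (into S'): u₁ = (0.372+0.398)/(1+0.372×0.398) = 0.6707.
Stage 2 (into S): u = (0.6707+0.816)/(1+0.6707×0.816) = 0.96084, so the speed is 0.9608c.

0.9608c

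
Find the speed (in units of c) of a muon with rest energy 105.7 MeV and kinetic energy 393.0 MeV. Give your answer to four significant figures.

0.9773c

γ = 1 + K/(mc²) = 1 + 393.0/105.7 = 4.7181.
β = √(1 − 1/γ²) = √(1 − 0.0449227) = √0.9550773 = 0.9773.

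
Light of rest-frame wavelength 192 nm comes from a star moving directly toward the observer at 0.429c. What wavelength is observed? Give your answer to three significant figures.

Relativistic Doppler for wavelength: λ_obs = λ_src · √((1−β)/(1+β)).
With β = 0.429: factor = √(0.571/1.429) = 0.63212.
λ_obs = 192 × 0.63212 = 121 nm.

121 nm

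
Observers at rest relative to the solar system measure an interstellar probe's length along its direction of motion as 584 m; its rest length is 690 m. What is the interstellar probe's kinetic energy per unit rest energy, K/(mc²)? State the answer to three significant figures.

0.182

γ = L₀/L = 690/584 = 1.18151.
K/(mc²) = γ − 1 = 1.18151 − 1 = 0.182.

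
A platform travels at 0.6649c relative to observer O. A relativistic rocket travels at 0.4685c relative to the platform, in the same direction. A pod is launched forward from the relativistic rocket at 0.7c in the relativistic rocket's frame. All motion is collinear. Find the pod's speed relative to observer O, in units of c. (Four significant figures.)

First combine the pod and relativistic rocket (S''→S'): u₁ = (0.7 + 0.4685)/(1 + 0.7×0.4685) = 1.1685/1.32795 = 0.87993.
Then combine with the platform (S'→S): u = (0.87993 + 0.6649)/(1 + 0.87993×0.6649) = 1.54483/1.585065457 = 0.97462.

0.9746c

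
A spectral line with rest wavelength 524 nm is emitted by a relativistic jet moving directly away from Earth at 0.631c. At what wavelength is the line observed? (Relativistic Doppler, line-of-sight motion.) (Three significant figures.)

1100 nm

Relativistic Doppler for wavelength: λ_obs = λ_src · √((1+β)/(1−β)).
With β = 0.631: factor = √(1.631/0.369) = 2.1024.
λ_obs = 524 × 2.1024 = 1100 nm.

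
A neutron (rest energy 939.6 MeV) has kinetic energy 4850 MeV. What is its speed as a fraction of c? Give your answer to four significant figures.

0.9867c

K = (γ−1)mc², so γ = 1 + 4850/939.6 = 6.1618.
Then v/c = √(1 − γ⁻²) = √(1 − 0.0263381) = √0.9736619 = 0.9867.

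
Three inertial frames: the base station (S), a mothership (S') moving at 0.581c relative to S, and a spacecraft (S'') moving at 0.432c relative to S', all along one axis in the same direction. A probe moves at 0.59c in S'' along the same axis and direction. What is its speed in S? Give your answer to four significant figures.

Apply u = (u'+v)/(1+u'v) twice. Probe in the mothership frame: (0.59+0.432)/(1+0.59·0.432) = 1.022/1.25488 = 0.81442c.
That velocity, transformed to the rest frame of the base station: (0.81442+0.581)/(1+0.81442·0.581) = 1.39542/1.47317802 = 0.94722c.

0.9472c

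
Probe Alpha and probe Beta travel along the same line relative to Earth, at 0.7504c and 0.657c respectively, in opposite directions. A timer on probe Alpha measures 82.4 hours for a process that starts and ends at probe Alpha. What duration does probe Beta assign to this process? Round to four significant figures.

246.9 hours

Speed of probe Alpha in probe Beta's frame: u = (v_A + v_B)/(1 + v_A v_B/c²) = (0.7504 + 0.657)/(1 + 0.7504×0.657) = 1.4074/1.4930128 = 0.94266; |u| = 0.94266c.
At |u| = 0.94266c, γ = (1 − 0.888608)^(−1/2) = 2.9962.
Probe Alpha's interval is proper; time dilation gives Δt_B = γΔτ = 2.9962 × 82.4 hours = 246.9 hours.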